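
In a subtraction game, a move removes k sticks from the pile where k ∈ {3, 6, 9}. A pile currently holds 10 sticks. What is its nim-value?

3

Grundy values for subtraction set {3, 6, 9}:
g(0) = mex{} = 0
g(1) = mex{} = 0
g(2) = mex{} = 0
g(3) = mex{0} = 1
g(4) = mex{0} = 1
g(5) = mex{0} = 1
g(6) = mex{0,1} = 2
g(7) = mex{0,1} = 2
g(8) = mex{0,1} = 2
g(9) = mex{0,1,2} = 3
g(10) = mex{0,1,2} = 3
So g(10) = 3.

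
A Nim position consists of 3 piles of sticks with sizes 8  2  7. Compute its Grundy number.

13

Bitwise XOR of the heap sizes:
  1000  (8)
  0010  (2)
  0111  (7)
  ----
  1101  (13)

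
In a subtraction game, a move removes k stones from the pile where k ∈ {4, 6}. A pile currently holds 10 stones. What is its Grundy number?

Build the Grundy sequence with g(k) = mex{g(k−s) : s ∈ {4, 6}, s ≤ k}:
k:     0  1  2  3  4  5  6  7  8  9 10
g(k):  0  0  0  0  1  1  1  1  2  2  0
So g(10) = 0.

0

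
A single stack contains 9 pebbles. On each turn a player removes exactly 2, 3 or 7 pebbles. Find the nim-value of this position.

Grundy values for subtraction set {2, 3, 7}:
g(0) = mex{} = 0
g(1) = mex{} = 0
g(2) = mex{0} = 1
g(3) = mex{0} = 1
g(4) = mex{0,1} = 2
g(5) = mex{1} = 0
g(6) = mex{1,2} = 0
g(7) = mex{0,2} = 1
g(8) = mex{0} = 1
g(9) = mex{0,1} = 2
So g(9) = 2.

2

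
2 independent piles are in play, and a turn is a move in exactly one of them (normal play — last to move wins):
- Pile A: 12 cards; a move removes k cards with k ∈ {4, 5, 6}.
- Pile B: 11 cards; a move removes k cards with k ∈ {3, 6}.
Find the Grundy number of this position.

For pile A, compute g(0), g(1), … with moves {4, 5, 6}:
g(0) = mex{} = 0
g(1) = mex{} = 0
g(2) = mex{} = 0
g(3) = mex{} = 0
g(4) = mex{0} = 1
g(5) = mex{0} = 1
g(6) = mex{0} = 1
g(7) = mex{0} = 1
g(8) = mex{0,1} = 2
g(9) = mex{0,1} = 2
g(10) = mex{1} = 0
g(11) = mex{1} = 0
g(12) = mex{1,2} = 0
So g(12) = 0.
Grundy values for pile B (subtraction set {3, 6}):
g(0) = mex{} = 0
g(1) = mex{} = 0
g(2) = mex{} = 0
g(3) = mex{0} = 1
g(4) = mex{0} = 1
g(5) = mex{0} = 1
g(6) = mex{0,1} = 2
g(7) = mex{0,1} = 2
g(8) = mex{0,1} = 2
g(9) = mex{1,2} = 0
g(10) = mex{1,2} = 0
g(11) = mex{1,2} = 0
So g(11) = 0.
By the Sprague-Grundy theorem, the Grundy value of a sum of independent games is the XOR of the component values.
Combined value = 0 XOR 0 = 0.

0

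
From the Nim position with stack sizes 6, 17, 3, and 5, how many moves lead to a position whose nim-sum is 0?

Nim-sum: 6 XOR 17 XOR 3 XOR 5 = 17.
The overall nim-sum is X = 17. A stack of size p has a winning move iff p XOR X < p (reduce it to p XOR X).
  6: 6 XOR 17 = 23 ≥ 6 — no move.
  17: 17 XOR 17 = 0 < 17 — winning move (to 0).
  3: 3 XOR 17 = 18 ≥ 3 — no move.
  5: 5 XOR 17 = 20 ≥ 5 — no move.
That gives 1 winning move.

1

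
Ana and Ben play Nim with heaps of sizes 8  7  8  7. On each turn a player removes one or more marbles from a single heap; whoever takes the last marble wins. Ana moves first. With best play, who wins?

Ben wins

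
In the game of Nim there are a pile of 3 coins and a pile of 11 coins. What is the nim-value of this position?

In binary:
  0011  (3)
  1011  (11)
  ----
  1000  (8)

8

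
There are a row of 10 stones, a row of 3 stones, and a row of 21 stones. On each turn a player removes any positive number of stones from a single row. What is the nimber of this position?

28

Nim-sum: 10 ⊕ 3 ⊕ 21 = 28.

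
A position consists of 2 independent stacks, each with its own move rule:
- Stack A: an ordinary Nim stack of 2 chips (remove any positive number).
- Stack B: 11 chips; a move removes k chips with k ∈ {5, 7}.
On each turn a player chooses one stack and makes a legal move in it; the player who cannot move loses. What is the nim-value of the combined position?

0

Stack A is a plain Nim stack of size 2, so its Grundy value is 2.
Build the Grundy sequence for stack B with g(k) = mex{g(k−s) : s ∈ {5, 7}, s ≤ k}:
g(0) = mex{} = 0
g(1) = mex{} = 0
g(2) = mex{} = 0
g(3) = mex{} = 0
g(4) = mex{} = 0
g(5) = mex{0} = 1
g(6) = mex{0} = 1
g(7) = mex{0} = 1
g(8) = mex{0} = 1
g(9) = mex{0} = 1
g(10) = mex{0,1} = 2
g(11) = mex{0,1} = 2
So g(11) = 2.
By the Sprague-Grundy theorem, the Grundy value of a sum of independent games is the XOR of the component values.
Combined value = 2 XOR 2 = 0.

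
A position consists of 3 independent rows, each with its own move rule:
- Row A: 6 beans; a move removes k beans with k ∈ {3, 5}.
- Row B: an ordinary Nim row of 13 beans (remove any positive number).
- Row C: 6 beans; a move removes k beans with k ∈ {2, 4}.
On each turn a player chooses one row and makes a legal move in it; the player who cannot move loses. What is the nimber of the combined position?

Grundy values for row A (subtraction set {3, 5}):
g(0) = mex{} = 0
g(1) = mex{} = 0
g(2) = mex{} = 0
g(3) = mex{0} = 1
g(4) = mex{0} = 1
g(5) = mex{0} = 1
g(6) = mex{0,1} = 2
So g(6) = 2.
Row B is a plain Nim row of size 13, so its Grundy value is 13.
Build the Grundy sequence for row C with g(k) = mex{g(k−s) : s ∈ {2, 4}, s ≤ k}:
g(0) = mex{} = 0
g(1) = mex{} = 0
g(2) = mex{0} = 1
g(3) = mex{0} = 1
g(4) = mex{0,1} = 2
g(5) = mex{0,1} = 2
g(6) = mex{1,2} = 0
So g(6) = 0.
By the Sprague-Grundy theorem, the Grundy value of a sum of independent games is the XOR of the component values.
Combined value = 2 XOR 13 XOR 0 = 15.

15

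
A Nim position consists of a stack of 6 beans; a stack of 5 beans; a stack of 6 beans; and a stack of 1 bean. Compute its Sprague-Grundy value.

Nim-sum: 6 ⊕ 5 ⊕ 6 ⊕ 1 = 4.

4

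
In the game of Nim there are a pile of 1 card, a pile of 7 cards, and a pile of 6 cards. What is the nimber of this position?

Compute the nim-sum pairwise:
1 ^ 7 = 6
6 ^ 6 = 0

0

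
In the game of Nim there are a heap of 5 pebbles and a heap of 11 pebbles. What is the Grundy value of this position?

14

Nim-sum: 5 ^ 11 = 14.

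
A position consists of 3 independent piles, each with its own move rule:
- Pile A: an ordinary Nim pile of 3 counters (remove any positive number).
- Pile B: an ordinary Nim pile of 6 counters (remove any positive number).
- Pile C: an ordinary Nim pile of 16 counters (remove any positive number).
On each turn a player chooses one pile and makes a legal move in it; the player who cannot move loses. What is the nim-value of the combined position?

21

Pile A is a plain Nim pile of size 3, so its Grundy value is 3.
Pile B is a plain Nim pile of size 6, so its Grundy value is 6.
Pile C is a plain Nim pile of size 16, so its Grundy value is 16.
The value of a disjunctive sum is the nim-sum of the parts.
Combined value = 3 XOR 6 XOR 16 = 21.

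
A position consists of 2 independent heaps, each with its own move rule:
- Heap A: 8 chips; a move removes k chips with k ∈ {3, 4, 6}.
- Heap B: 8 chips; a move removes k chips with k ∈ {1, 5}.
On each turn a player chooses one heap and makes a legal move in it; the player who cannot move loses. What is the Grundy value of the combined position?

2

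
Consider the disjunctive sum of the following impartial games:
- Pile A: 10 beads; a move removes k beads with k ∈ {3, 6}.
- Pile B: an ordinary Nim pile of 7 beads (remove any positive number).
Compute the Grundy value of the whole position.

For pile A, compute g(0), g(1), … with moves {3, 6}:
g(0) = mex{} = 0
g(1) = mex{} = 0
g(2) = mex{} = 0
g(3) = mex{0} = 1
g(4) = mex{0} = 1
g(5) = mex{0} = 1
g(6) = mex{0,1} = 2
g(7) = mex{0,1} = 2
g(8) = mex{0,1} = 2
g(9) = mex{1,2} = 0
g(10) = mex{1,2} = 0
So g(10) = 0.
Pile B is a plain Nim pile of size 7, so its Grundy value is 7.
By the Sprague-Grundy theorem, the Grundy value of a sum of independent games is the XOR of the component values.
Combined value = 0 ⊕ 7 = 7.

7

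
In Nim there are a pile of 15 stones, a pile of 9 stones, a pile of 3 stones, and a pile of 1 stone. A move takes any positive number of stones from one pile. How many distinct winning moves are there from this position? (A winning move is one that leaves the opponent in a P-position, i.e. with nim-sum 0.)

Compute the nim-sum pairwise:
15 XOR 9 = 6
6 XOR 3 = 5
5 XOR 1 = 4
The overall nim-sum is X = 4. A pile of size p has a winning move iff p XOR X < p (reduce it to p XOR X).
  15: 15 XOR 4 = 11 < 15 — winning move (to 11).
  9: 9 XOR 4 = 13 ≥ 9 — no move.
  3: 3 XOR 4 = 7 ≥ 3 — no move.
  1: 1 XOR 4 = 5 ≥ 1 — no move.
That gives 1 winning move.

1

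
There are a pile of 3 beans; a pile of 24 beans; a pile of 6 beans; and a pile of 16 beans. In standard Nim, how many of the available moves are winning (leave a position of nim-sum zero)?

1

Nim-sum: 3 ^ 24 ^ 6 ^ 16 = 13.
The overall nim-sum is X = 13. A pile of size p has a winning move iff p XOR X < p (reduce it to p XOR X).
  3: 3 XOR 13 = 14 ≥ 3 — no move.
  24: 24 XOR 13 = 21 < 24 — winning move (to 21).
  6: 6 XOR 13 = 11 ≥ 6 — no move.
  16: 16 XOR 13 = 29 ≥ 16 — no move.
That gives 1 winning move.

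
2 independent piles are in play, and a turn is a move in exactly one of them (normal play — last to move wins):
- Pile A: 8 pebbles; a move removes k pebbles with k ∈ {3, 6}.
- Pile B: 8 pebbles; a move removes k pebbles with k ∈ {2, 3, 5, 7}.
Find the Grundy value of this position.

6

Grundy values for pile A (subtraction set {3, 6}):
g(0) = mex{} = 0
g(1) = mex{} = 0
g(2) = mex{} = 0
g(3) = mex{0} = 1
g(4) = mex{0} = 1
g(5) = mex{0} = 1
g(6) = mex{0,1} = 2
g(7) = mex{0,1} = 2
g(8) = mex{0,1} = 2
So g(8) = 2.
Build the Grundy sequence for pile B with g(k) = mex{g(k−s) : s ∈ {2, 3, 5, 7}, s ≤ k}:
k:     0  1  2  3  4  5  6  7  8
g(k):  0  0  1  1  2  2  3  3  4
So g(8) = 4.
By the Sprague-Grundy theorem, the Grundy value of a sum of independent games is the XOR of the component values.
Combined value = 2 XOR 4 = 6.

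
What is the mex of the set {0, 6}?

1

0 is in the set but 1 is not, so the mex is 1.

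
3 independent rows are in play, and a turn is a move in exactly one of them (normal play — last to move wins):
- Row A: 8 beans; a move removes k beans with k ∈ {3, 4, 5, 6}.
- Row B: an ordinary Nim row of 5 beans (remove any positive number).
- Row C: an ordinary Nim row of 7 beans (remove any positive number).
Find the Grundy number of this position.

Grundy values for row A (subtraction set {3, 4, 5, 6}):
k:     0  1  2  3  4  5  6  7  8
g(k):  0  0  0  1  1  1  2  2  2
So g(8) = 2.
Row B is a plain Nim row of size 5, so its Grundy value is 5.
Row C is a plain Nim row of size 7, so its Grundy value is 7.
By the Sprague-Grundy theorem, the Grundy value of a sum of independent games is the XOR of the component values.
Combined value = 2 XOR 5 XOR 7 = 0.

0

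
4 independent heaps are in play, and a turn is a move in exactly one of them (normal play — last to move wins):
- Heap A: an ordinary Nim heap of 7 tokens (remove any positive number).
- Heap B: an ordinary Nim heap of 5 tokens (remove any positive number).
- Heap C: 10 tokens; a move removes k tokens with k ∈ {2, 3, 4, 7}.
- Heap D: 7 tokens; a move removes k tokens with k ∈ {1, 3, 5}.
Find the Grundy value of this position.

1

Heap A is a plain Nim heap of size 7, so its Grundy value is 7.
Heap B is a plain Nim heap of size 5, so its Grundy value is 5.
Build the Grundy sequence for heap C with g(k) = mex{g(k−s) : s ∈ {2, 3, 4, 7}, s ≤ k}:
g(0) = mex{} = 0
g(1) = mex{} = 0
g(2) = mex{0} = 1
g(3) = mex{0} = 1
g(4) = mex{0,1} = 2
g(5) = mex{0,1} = 2
g(6) = mex{1,2} = 0
g(7) = mex{0,1,2} = 3
g(8) = mex{0,2} = 1
g(9) = mex{0,1,2,3} = 4
g(10) = mex{0,1,3} = 2
So g(10) = 2.
For heap D, compute g(0), g(1), … with moves {1, 3, 5}:
k:     0  1  2  3  4  5  6  7
g(k):  0  1  0  1  0  1  0  1
So g(7) = 1.
The value of a disjunctive sum is the nim-sum of the parts.
Combined value = 7 ⊕ 5 ⊕ 2 ⊕ 1 = 1.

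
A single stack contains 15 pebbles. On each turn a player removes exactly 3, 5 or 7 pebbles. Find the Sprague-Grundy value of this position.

Compute g(0), g(1), … for moves {3, 5, 7}:
k:     0  1  2  3  4  5  6  7  8  9 10 11 12 13 14 15
g(k):  0  0  0  1  1  1  2  2  2  3  0  0  0  1  1  1
So g(15) = 1.

1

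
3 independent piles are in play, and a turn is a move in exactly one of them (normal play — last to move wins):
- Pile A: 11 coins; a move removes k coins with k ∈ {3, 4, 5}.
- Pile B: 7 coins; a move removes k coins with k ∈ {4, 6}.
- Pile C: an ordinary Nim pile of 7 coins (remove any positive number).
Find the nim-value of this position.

7

For pile A, compute g(0), g(1), … with moves {3, 4, 5}:
k:     0  1  2  3  4  5  6  7  8  9 10 11
g(k):  0  0  0  1  1  1  2  2  0  0  0  1
So g(11) = 1.
For pile B, compute g(0), g(1), … with moves {4, 6}:
k:     0  1  2  3  4  5  6  7
g(k):  0  0  0  0  1  1  1  1
So g(7) = 1.
Pile C is a plain Nim pile of size 7, so its Grundy value is 7.
By the Sprague-Grundy theorem, the Grundy value of a sum of independent games is the XOR of the component values.
Combined value = 1 XOR 1 XOR 7 = 7.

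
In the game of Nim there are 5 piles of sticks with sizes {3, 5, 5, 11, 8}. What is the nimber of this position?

0

Compute the nim-sum pairwise:
3 ^ 5 = 6
6 ^ 5 = 3
3 ^ 11 = 8
8 ^ 8 = 0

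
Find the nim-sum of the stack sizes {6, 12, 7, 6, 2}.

9

Nim-sum: 6 ⊕ 12 ⊕ 7 ⊕ 6 ⊕ 2 = 9.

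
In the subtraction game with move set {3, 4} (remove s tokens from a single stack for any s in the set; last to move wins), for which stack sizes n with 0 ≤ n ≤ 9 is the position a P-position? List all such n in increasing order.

0, 1, 2, 7, 8, 9

Build the Grundy sequence with g(k) = mex{g(k−s) : s ∈ {3, 4}, s ≤ k}:
k:     0  1  2  3  4  5  6  7  8  9
g(k):  0  0  0  1  1  1  2  0  0  0
The P-positions (g = 0) in 0..9 are 0, 1, 2, 7, 8, 9.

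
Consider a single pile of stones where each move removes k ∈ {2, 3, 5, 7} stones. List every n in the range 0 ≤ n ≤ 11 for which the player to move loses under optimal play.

0, 1, 9, 10

Grundy values for subtraction set {2, 3, 5, 7}:
g(0) = mex{} = 0
g(1) = mex{} = 0
g(2) = mex{0} = 1
g(3) = mex{0} = 1
g(4) = mex{0,1} = 2
g(5) = mex{0,1} = 2
g(6) = mex{0,1,2} = 3
g(7) = mex{0,1,2} = 3
g(8) = mex{0,1,2,3} = 4
g(9) = mex{1,2,3} = 0
g(10) = mex{1,2,3,4} = 0
g(11) = mex{0,2,3,4} = 1
The P-positions (g = 0) in 0..11 are 0, 1, 9, 10.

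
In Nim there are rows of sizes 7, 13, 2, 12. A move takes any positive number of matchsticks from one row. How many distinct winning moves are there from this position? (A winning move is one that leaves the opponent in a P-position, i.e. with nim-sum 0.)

3

Nim-sum: 7 ⊕ 13 ⊕ 2 ⊕ 12 = 4.
The overall nim-sum is X = 4. A row of size p has a winning move iff p XOR X < p (reduce it to p XOR X).
  7: 7 XOR 4 = 3 < 7 — winning move (to 3).
  13: 13 XOR 4 = 9 < 13 — winning move (to 9).
  2: 2 XOR 4 = 6 ≥ 2 — no move.
  12: 12 XOR 4 = 8 < 12 — winning move (to 8).
That gives 3 winning moves.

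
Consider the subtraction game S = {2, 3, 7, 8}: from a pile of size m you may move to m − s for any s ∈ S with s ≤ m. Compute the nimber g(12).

Build the Grundy sequence with g(k) = mex{g(k−s) : s ∈ {2, 3, 7, 8}, s ≤ k}:
k:     0  1  2  3  4  5  6  7  8  9 10 11 12
g(k):  0  0  1  1  2  0  0  1  1  2  0  0  1
So g(12) = 1.

1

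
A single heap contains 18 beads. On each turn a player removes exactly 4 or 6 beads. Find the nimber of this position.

2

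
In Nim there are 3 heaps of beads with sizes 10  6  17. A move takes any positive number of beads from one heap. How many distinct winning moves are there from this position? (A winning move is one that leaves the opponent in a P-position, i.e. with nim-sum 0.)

Nim-sum: 10 ^ 6 ^ 17 = 29.
The overall nim-sum is X = 29. A heap of size p has a winning move iff p XOR X < p (reduce it to p XOR X).
  10: 10 XOR 29 = 23 ≥ 10 — no move.
  6: 6 XOR 29 = 27 ≥ 6 — no move.
  17: 17 XOR 29 = 12 < 17 — winning move (to 12).
That gives 1 winning move.

1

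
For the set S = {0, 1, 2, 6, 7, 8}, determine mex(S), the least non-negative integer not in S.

3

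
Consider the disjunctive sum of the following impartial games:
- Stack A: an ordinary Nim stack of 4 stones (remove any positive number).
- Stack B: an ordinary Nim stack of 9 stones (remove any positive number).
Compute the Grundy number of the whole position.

13

Stack A is a plain Nim stack of size 4, so its Grundy value is 4.
Stack B is a plain Nim stack of size 9, so its Grundy value is 9.
The value of a disjunctive sum is the nim-sum of the parts.
Combined value = 4 XOR 9 = 13.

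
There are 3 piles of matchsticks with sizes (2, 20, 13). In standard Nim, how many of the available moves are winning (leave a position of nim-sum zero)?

Write each in binary and XOR column by column:
  00010  (2)
  10100  (20)
  01101  (13)
  -----
  11011  (27)
The overall nim-sum is X = 27. A pile of size p has a winning move iff p XOR X < p (reduce it to p XOR X).
  2: 2 XOR 27 = 25 ≥ 2 — no move.
  20: 20 XOR 27 = 15 < 20 — winning move (to 15).
  13: 13 XOR 27 = 22 ≥ 13 — no move.
That gives 1 winning move.

1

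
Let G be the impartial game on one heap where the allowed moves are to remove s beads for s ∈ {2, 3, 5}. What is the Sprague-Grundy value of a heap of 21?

0

Grundy values for subtraction set {2, 3, 5}:
k:     0  1  2  3  4  5  6  7  8  9 10 11 12 13 14 15 16 17 18 19 20 21
g(k):  0  0  1  1  2  2  3  0  0  1  1  2  2  3  0  0  1  1  2  2  3  0
So g(21) = 0.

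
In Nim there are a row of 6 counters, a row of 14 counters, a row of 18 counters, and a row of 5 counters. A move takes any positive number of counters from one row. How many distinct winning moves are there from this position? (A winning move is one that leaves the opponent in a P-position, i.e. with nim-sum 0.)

Compute the nim-sum pairwise:
6 ⊕ 14 = 8
8 ⊕ 18 = 26
26 ⊕ 5 = 31
The overall nim-sum is X = 31. A row of size p has a winning move iff p XOR X < p (reduce it to p XOR X).
  6: 6 XOR 31 = 25 ≥ 6 — no move.
  14: 14 XOR 31 = 17 ≥ 14 — no move.
  18: 18 XOR 31 = 13 < 18 — winning move (to 13).
  5: 5 XOR 31 = 26 ≥ 5 — no move.
That gives 1 winning move.

1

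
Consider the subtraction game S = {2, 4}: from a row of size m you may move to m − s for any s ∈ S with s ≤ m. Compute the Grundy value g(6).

Compute g(0), g(1), … for moves {2, 4}:
k:     0  1  2  3  4  5  6
g(k):  0  0  1  1  2  2  0
So g(6) = 0.

0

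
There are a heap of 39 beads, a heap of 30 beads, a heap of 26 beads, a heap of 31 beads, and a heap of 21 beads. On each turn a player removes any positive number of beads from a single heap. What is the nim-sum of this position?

41

Nim-sum: 39 XOR 30 XOR 26 XOR 31 XOR 21 = 41.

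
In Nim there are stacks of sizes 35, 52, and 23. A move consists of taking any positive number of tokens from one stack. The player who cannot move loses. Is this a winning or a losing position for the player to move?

Compute the nim-sum pairwise:
35 ^ 52 = 23
23 ^ 23 = 0
The nim-sum is 0, so this is a P-position: the player to move is in a losing position under optimal play.

Losing position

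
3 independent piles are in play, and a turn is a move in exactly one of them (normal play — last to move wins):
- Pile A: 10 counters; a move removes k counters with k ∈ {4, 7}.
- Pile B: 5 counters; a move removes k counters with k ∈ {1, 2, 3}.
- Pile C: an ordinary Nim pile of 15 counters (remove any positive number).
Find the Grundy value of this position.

12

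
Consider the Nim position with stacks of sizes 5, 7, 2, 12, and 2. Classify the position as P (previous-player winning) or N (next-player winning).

N-position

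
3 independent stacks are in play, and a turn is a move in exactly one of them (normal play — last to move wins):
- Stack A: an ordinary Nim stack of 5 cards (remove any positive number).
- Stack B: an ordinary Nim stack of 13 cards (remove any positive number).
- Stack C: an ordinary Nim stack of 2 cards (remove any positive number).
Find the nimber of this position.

Stack A is a plain Nim stack of size 5, so its Grundy value is 5.
Stack B is a plain Nim stack of size 13, so its Grundy value is 13.
Stack C is a plain Nim stack of size 2, so its Grundy value is 2.
By the Sprague-Grundy theorem, the Grundy value of a sum of independent games is the XOR of the component values.
Combined value = 5 XOR 13 XOR 2 = 10.

10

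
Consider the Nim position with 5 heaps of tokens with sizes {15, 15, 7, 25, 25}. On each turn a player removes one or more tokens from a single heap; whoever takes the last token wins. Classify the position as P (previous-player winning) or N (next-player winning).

Nim-sum: 15 ^ 15 ^ 7 ^ 25 ^ 25 = 7.
The nim-sum is 7 ≠ 0, so this is an N-position: the player to move can win.

N-position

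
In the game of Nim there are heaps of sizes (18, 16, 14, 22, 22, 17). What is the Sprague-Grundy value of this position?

Nim-sum: 18 ^ 16 ^ 14 ^ 22 ^ 22 ^ 17 = 29.

29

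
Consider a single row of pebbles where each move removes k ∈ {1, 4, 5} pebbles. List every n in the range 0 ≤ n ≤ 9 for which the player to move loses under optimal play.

Grundy values for subtraction set {1, 4, 5}:
g(0) = mex{} = 0
g(1) = mex{0} = 1
g(2) = mex{1} = 0
g(3) = mex{0} = 1
g(4) = mex{0,1} = 2
g(5) = mex{0,1,2} = 3
g(6) = mex{0,1,3} = 2
g(7) = mex{0,1,2} = 3
g(8) = mex{1,2,3} = 0
g(9) = mex{0,2,3} = 1
The P-positions (g = 0) in 0..9 are 0, 2, 8.

0, 2, 8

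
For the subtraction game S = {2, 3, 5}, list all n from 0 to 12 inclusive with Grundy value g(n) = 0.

Compute g(0), g(1), … for moves {2, 3, 5}:
g(0) = mex{} = 0
g(1) = mex{} = 0
g(2) = mex{0} = 1
g(3) = mex{0} = 1
g(4) = mex{0,1} = 2
g(5) = mex{0,1} = 2
g(6) = mex{0,1,2} = 3
g(7) = mex{1,2} = 0
g(8) = mex{1,2,3} = 0
g(9) = mex{0,2,3} = 1
g(10) = mex{0,2} = 1
g(11) = mex{0,1,3} = 2
g(12) = mex{0,1} = 2
The P-positions (g = 0) in 0..12 are 0, 1, 7, 8.

0, 1, 7, 8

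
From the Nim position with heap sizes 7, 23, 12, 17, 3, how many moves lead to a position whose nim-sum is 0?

1

Compute the nim-sum pairwise:
7 ⊕ 23 = 16
16 ⊕ 12 = 28
28 ⊕ 17 = 13
13 ⊕ 3 = 14
The overall nim-sum is X = 14. A heap of size p has a winning move iff p XOR X < p (reduce it to p XOR X).
  7: 7 XOR 14 = 9 ≥ 7 — no move.
  23: 23 XOR 14 = 25 ≥ 23 — no move.
  12: 12 XOR 14 = 2 < 12 — winning move (to 2).
  17: 17 XOR 14 = 31 ≥ 17 — no move.
  3: 3 XOR 14 = 13 ≥ 3 — no move.
That gives 1 winning move.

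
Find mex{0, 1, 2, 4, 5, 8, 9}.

The values 0, 1, 2 are all present; 3 is the first non-negative integer missing from the set.

3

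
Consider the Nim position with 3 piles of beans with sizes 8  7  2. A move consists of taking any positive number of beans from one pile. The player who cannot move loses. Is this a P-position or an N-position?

N-position

Bitwise XOR of the heap sizes:
  1000  (8)
  0111  (7)
  0010  (2)
  ----
  1101  (13)
The nim-sum is 13 ≠ 0, so this is an N-position: the player to move can win.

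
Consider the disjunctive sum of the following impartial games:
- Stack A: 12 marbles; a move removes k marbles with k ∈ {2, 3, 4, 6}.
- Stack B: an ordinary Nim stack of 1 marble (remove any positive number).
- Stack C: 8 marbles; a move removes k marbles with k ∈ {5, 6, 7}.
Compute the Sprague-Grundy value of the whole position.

For stack A, compute g(0), g(1), … with moves {2, 3, 4, 6}:
k:     0  1  2  3  4  5  6  7  8  9 10 11 12
g(k):  0  0  1  1  2  2  3  3  0  0  1  1  2
So g(12) = 2.
Stack B is a plain Nim stack of size 1, so its Grundy value is 1.
Build the Grundy sequence for stack C with g(k) = mex{g(k−s) : s ∈ {5, 6, 7}, s ≤ k}:
k:     0  1  2  3  4  5  6  7  8
g(k):  0  0  0  0  0  1  1  1  1
So g(8) = 1.
The value of a disjunctive sum is the nim-sum of the parts.
Combined value = 2 ⊕ 1 ⊕ 1 = 2.

2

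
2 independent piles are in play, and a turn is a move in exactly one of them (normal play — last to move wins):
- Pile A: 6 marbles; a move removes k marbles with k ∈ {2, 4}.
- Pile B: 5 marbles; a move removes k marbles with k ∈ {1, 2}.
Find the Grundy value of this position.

2

Grundy values for pile A (subtraction set {2, 4}):
g(0) = mex{} = 0
g(1) = mex{} = 0
g(2) = mex{0} = 1
g(3) = mex{0} = 1
g(4) = mex{0,1} = 2
g(5) = mex{0,1} = 2
g(6) = mex{1,2} = 0
So g(6) = 0.
For pile B, compute g(0), g(1), … with moves {1, 2}:
k:     0  1  2  3  4  5
g(k):  0  1  2  0  1  2
So g(5) = 2.
The value of a disjunctive sum is the nim-sum of the parts.
Combined value = 0 XOR 2 = 2.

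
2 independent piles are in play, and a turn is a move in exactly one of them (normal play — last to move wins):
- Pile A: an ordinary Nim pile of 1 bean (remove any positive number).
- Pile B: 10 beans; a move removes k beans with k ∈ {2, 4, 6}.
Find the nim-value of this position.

0

Pile A is a plain Nim pile of size 1, so its Grundy value is 1.
Grundy values for pile B (subtraction set {2, 4, 6}):
k:     0  1  2  3  4  5  6  7  8  9 10
g(k):  0  0  1  1  2  2  3  3  0  0  1
So g(10) = 1.
By the Sprague-Grundy theorem, the Grundy value of a sum of independent games is the XOR of the component values.
Combined value = 1 XOR 1 = 0.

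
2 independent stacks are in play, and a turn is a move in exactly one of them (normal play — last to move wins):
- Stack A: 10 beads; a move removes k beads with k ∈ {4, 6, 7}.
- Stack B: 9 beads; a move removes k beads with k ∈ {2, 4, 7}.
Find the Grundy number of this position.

2

Build the Grundy sequence for stack A with g(k) = mex{g(k−s) : s ∈ {4, 6, 7}, s ≤ k}:
g(0) = mex{} = 0
g(1) = mex{} = 0
g(2) = mex{} = 0
g(3) = mex{} = 0
g(4) = mex{0} = 1
g(5) = mex{0} = 1
g(6) = mex{0} = 1
g(7) = mex{0} = 1
g(8) = mex{0,1} = 2
g(9) = mex{0,1} = 2
g(10) = mex{0,1} = 2
So g(10) = 2.
Grundy values for stack B (subtraction set {2, 4, 7}):
k:     0  1  2  3  4  5  6  7  8  9
g(k):  0  0  1  1  2  2  0  3  1  0
So g(9) = 0.
By the Sprague-Grundy theorem, the Grundy value of a sum of independent games is the XOR of the component values.
Combined value = 2 XOR 0 = 2.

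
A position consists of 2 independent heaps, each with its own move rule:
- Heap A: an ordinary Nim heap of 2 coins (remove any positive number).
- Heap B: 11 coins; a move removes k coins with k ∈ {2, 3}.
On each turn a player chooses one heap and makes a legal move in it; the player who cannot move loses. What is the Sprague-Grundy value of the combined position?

2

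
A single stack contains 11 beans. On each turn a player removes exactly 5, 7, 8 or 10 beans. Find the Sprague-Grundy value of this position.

Build the Grundy sequence with g(k) = mex{g(k−s) : s ∈ {5, 7, 8, 10}, s ≤ k}:
k:     0  1  2  3  4  5  6  7  8  9 10 11
g(k):  0  0  0  0  0  1  1  1  1  1  2  2
So g(11) = 2.

2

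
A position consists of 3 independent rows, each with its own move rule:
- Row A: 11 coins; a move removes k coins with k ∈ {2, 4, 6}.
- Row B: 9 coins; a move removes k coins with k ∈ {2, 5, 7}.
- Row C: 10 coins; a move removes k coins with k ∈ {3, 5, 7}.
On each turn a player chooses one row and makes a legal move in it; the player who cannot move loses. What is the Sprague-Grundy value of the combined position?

3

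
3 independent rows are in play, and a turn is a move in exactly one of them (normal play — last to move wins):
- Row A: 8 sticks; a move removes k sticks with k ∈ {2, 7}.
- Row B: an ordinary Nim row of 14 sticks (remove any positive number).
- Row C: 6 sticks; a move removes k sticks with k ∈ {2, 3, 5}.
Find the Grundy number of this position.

15

For row A, compute g(0), g(1), … with moves {2, 7}:
g(0) = mex{} = 0
g(1) = mex{} = 0
g(2) = mex{0} = 1
g(3) = mex{0} = 1
g(4) = mex{1} = 0
g(5) = mex{1} = 0
g(6) = mex{0} = 1
g(7) = mex{0} = 1
g(8) = mex{0,1} = 2
So g(8) = 2.
Row B is a plain Nim row of size 14, so its Grundy value is 14.
For row C, compute g(0), g(1), … with moves {2, 3, 5}:
g(0) = mex{} = 0
g(1) = mex{} = 0
g(2) = mex{0} = 1
g(3) = mex{0} = 1
g(4) = mex{0,1} = 2
g(5) = mex{0,1} = 2
g(6) = mex{0,1,2} = 3
So g(6) = 3.
By the Sprague-Grundy theorem, the Grundy value of a sum of independent games is the XOR of the component values.
Combined value = 2 ⊕ 14 ⊕ 3 = 15.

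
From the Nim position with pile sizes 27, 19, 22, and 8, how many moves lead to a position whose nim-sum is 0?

3

Compute the nim-sum pairwise:
27 XOR 19 = 8
8 XOR 22 = 30
30 XOR 8 = 22
The overall nim-sum is X = 22. A pile of size p has a winning move iff p XOR X < p (reduce it to p XOR X).
  27: 27 XOR 22 = 13 < 27 — winning move (to 13).
  19: 19 XOR 22 = 5 < 19 — winning move (to 5).
  22: 22 XOR 22 = 0 < 22 — winning move (to 0).
  8: 8 XOR 22 = 30 ≥ 8 — no move.
That gives 3 winning moves.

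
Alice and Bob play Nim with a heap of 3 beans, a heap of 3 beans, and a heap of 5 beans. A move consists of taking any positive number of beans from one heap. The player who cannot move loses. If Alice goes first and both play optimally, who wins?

Alice wins

Compute the nim-sum pairwise:
3 ^ 3 = 0
0 ^ 5 = 5
The nim-sum is 5 ≠ 0, so this is an N-position: the player to move can win; Alice has a winning move.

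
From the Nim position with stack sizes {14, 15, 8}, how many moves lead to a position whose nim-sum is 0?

3

Nim-sum: 14 ⊕ 15 ⊕ 8 = 9.
The overall nim-sum is X = 9. A stack of size p has a winning move iff p XOR X < p (reduce it to p XOR X).
  14: 14 XOR 9 = 7 < 14 — winning move (to 7).
  15: 15 XOR 9 = 6 < 15 — winning move (to 6).
  8: 8 XOR 9 = 1 < 8 — winning move (to 1).
That gives 3 winning moves.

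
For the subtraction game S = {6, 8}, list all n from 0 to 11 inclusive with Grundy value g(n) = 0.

0, 1, 2, 3, 4, 5

Build the Grundy sequence with g(k) = mex{g(k−s) : s ∈ {6, 8}, s ≤ k}:
k:     0  1  2  3  4  5  6  7  8  9 10 11
g(k):  0  0  0  0  0  0  1  1  1  1  1  1
The P-positions (g = 0) in 0..11 are 0, 1, 2, 3, 4, 5.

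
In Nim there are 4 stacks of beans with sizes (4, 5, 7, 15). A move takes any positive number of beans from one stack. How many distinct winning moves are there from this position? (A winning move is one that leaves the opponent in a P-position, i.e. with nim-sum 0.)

Write each in binary and XOR column by column:
  0100  (4)
  0101  (5)
  0111  (7)
  1111  (15)
  ----
  1001  (9)
The overall nim-sum is X = 9. A stack of size p has a winning move iff p XOR X < p (reduce it to p XOR X).
  4: 4 XOR 9 = 13 ≥ 4 — no move.
  5: 5 XOR 9 = 12 ≥ 5 — no move.
  7: 7 XOR 9 = 14 ≥ 7 — no move.
  15: 15 XOR 9 = 6 < 15 — winning move (to 6).
That gives 1 winning move.

1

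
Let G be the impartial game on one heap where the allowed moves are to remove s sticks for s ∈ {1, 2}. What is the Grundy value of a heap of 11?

2

Build the Grundy sequence with g(k) = mex{g(k−s) : s ∈ {1, 2}, s ≤ k}:
g(0) = mex{} = 0
g(1) = mex{0} = 1
g(2) = mex{0,1} = 2
g(3) = mex{1,2} = 0
g(4) = mex{0,2} = 1
g(5) = mex{0,1} = 2
g(6) = mex{1,2} = 0
g(7) = mex{0,2} = 1
g(8) = mex{0,1} = 2
g(9) = mex{1,2} = 0
g(10) = mex{0,2} = 1
g(11) = mex{0,1} = 2
So g(11) = 2.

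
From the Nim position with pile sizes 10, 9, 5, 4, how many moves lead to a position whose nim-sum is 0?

1

Nim-sum: 10 XOR 9 XOR 5 XOR 4 = 2.
The overall nim-sum is X = 2. A pile of size p has a winning move iff p XOR X < p (reduce it to p XOR X).
  10: 10 XOR 2 = 8 < 10 — winning move (to 8).
  9: 9 XOR 2 = 11 ≥ 9 — no move.
  5: 5 XOR 2 = 7 ≥ 5 — no move.
  4: 4 XOR 2 = 6 ≥ 4 — no move.
That gives 1 winning move.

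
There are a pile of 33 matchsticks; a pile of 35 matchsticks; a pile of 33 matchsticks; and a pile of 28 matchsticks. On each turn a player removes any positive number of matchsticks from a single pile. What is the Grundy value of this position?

63

Compute the nim-sum pairwise:
33 ⊕ 35 = 2
2 ⊕ 33 = 35
35 ⊕ 28 = 63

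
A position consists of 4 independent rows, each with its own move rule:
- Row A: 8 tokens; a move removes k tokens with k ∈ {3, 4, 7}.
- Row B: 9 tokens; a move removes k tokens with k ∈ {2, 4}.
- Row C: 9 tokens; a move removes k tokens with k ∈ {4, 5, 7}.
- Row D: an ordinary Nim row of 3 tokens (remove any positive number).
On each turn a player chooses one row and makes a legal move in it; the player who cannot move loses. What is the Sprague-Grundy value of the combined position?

2

Build the Grundy sequence for row A with g(k) = mex{g(k−s) : s ∈ {3, 4, 7}, s ≤ k}:
g(0) = mex{} = 0
g(1) = mex{} = 0
g(2) = mex{} = 0
g(3) = mex{0} = 1
g(4) = mex{0} = 1
g(5) = mex{0} = 1
g(6) = mex{0,1} = 2
g(7) = mex{0,1} = 2
g(8) = mex{0,1} = 2
So g(8) = 2.
For row B, compute g(0), g(1), … with moves {2, 4}:
k:     0  1  2  3  4  5  6  7  8  9
g(k):  0  0  1  1  2  2  0  0  1  1
So g(9) = 1.
Build the Grundy sequence for row C with g(k) = mex{g(k−s) : s ∈ {4, 5, 7}, s ≤ k}:
g(0) = mex{} = 0
g(1) = mex{} = 0
g(2) = mex{} = 0
g(3) = mex{} = 0
g(4) = mex{0} = 1
g(5) = mex{0} = 1
g(6) = mex{0} = 1
g(7) = mex{0} = 1
g(8) = mex{0,1} = 2
g(9) = mex{0,1} = 2
So g(9) = 2.
Row D is a plain Nim row of size 3, so its Grundy value is 3.
The value of a disjunctive sum is the nim-sum of the parts.
Combined value = 2 XOR 1 XOR 2 XOR 3 = 2.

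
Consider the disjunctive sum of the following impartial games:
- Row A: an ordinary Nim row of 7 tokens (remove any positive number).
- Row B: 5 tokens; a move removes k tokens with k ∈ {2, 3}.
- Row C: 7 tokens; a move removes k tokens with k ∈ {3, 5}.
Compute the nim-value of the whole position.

5

Row A is a plain Nim row of size 7, so its Grundy value is 7.
Grundy values for row B (subtraction set {2, 3}):
k:     0  1  2  3  4  5
g(k):  0  0  1  1  2  0
So g(5) = 0.
Grundy values for row C (subtraction set {3, 5}):
g(0) = mex{} = 0
g(1) = mex{} = 0
g(2) = mex{} = 0
g(3) = mex{0} = 1
g(4) = mex{0} = 1
g(5) = mex{0} = 1
g(6) = mex{0,1} = 2
g(7) = mex{0,1} = 2
So g(7) = 2.
The value of a disjunctive sum is the nim-sum of the parts.
Combined value = 7 ⊕ 0 ⊕ 2 = 5.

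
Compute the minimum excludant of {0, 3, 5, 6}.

0 is in the set but 1 is not, so the mex is 1.

1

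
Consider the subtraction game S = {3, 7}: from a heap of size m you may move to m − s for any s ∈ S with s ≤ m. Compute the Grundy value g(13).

1

Compute g(0), g(1), … for moves {3, 7}:
g(0) = mex{} = 0
g(1) = mex{} = 0
g(2) = mex{} = 0
g(3) = mex{0} = 1
g(4) = mex{0} = 1
g(5) = mex{0} = 1
g(6) = mex{1} = 0
g(7) = mex{0,1} = 2
g(8) = mex{0,1} = 2
g(9) = mex{0} = 1
g(10) = mex{1,2} = 0
g(11) = mex{1,2} = 0
g(12) = mex{1} = 0
g(13) = mex{0} = 1
So g(13) = 1.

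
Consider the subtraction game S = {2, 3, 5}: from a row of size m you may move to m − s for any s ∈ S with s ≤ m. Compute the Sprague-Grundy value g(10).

Grundy values for subtraction set {2, 3, 5}:
k:     0  1  2  3  4  5  6  7  8  9 10
g(k):  0  0  1  1  2  2  3  0  0  1  1
So g(10) = 1.

1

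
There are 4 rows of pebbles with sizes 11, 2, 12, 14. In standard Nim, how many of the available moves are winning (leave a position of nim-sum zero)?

3

In binary:
  1011  (11)
  0010  (2)
  1100  (12)
  1110  (14)
  ----
  1011  (11)
The overall nim-sum is X = 11. A row of size p has a winning move iff p XOR X < p (reduce it to p XOR X).
  11: 11 XOR 11 = 0 < 11 — winning move (to 0).
  2: 2 XOR 11 = 9 ≥ 2 — no move.
  12: 12 XOR 11 = 7 < 12 — winning move (to 7).
  14: 14 XOR 11 = 5 < 14 — winning move (to 5).
That gives 3 winning moves.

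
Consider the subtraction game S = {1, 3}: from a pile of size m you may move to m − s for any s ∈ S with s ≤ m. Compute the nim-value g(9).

1

Compute g(0), g(1), … for moves {1, 3}:
k:     0  1  2  3  4  5  6  7  8  9
g(k):  0  1  0  1  0  1  0  1  0  1
So g(9) = 1.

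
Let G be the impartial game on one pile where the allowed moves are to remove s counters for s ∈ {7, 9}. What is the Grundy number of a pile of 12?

1

Grundy values for subtraction set {7, 9}:
g(0) = mex{} = 0
g(1) = mex{} = 0
g(2) = mex{} = 0
g(3) = mex{} = 0
g(4) = mex{} = 0
g(5) = mex{} = 0
g(6) = mex{} = 0
g(7) = mex{0} = 1
g(8) = mex{0} = 1
g(9) = mex{0} = 1
g(10) = mex{0} = 1
g(11) = mex{0} = 1
g(12) = mex{0} = 1
So g(12) = 1.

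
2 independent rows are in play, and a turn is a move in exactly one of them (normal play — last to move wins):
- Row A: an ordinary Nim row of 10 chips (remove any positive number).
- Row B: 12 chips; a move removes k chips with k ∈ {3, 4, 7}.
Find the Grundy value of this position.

Row A is a plain Nim row of size 10, so its Grundy value is 10.
Build the Grundy sequence for row B with g(k) = mex{g(k−s) : s ∈ {3, 4, 7}, s ≤ k}:
k:     0  1  2  3  4  5  6  7  8  9 10 11 12
g(k):  0  0  0  1  1  1  2  2  2  3  0  0  0
So g(12) = 0.
By the Sprague-Grundy theorem, the Grundy value of a sum of independent games is the XOR of the component values.
Combined value = 10 ⊕ 0 = 10.

10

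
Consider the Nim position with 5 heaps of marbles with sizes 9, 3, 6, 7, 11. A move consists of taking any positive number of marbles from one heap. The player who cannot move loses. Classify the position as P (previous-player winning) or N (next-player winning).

P-position

Nim-sum: 9 ⊕ 3 ⊕ 6 ⊕ 7 ⊕ 11 = 0.
The nim-sum is 0, so this is a P-position: the player to move is in a losing position under optimal play.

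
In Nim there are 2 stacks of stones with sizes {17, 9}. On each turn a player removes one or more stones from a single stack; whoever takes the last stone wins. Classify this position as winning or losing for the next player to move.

Nim-sum: 17 XOR 9 = 24.
The nim-sum is 24 ≠ 0, so this is an N-position: the player to move can win.

Winning position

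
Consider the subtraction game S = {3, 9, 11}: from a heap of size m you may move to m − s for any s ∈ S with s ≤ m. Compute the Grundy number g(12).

2

Compute g(0), g(1), … for moves {3, 9, 11}:
g(0) = mex{} = 0
g(1) = mex{} = 0
g(2) = mex{} = 0
g(3) = mex{0} = 1
g(4) = mex{0} = 1
g(5) = mex{0} = 1
g(6) = mex{1} = 0
g(7) = mex{1} = 0
g(8) = mex{1} = 0
g(9) = mex{0} = 1
g(10) = mex{0} = 1
g(11) = mex{0} = 1
g(12) = mex{0,1} = 2
So g(12) = 2.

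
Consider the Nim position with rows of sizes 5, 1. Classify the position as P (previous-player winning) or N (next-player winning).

N-position

Bitwise XOR of the heap sizes:
  101  (5)
  001  (1)
  ---
  100  (4)
The nim-sum is 4 ≠ 0, so this is an N-position: the player to move can win.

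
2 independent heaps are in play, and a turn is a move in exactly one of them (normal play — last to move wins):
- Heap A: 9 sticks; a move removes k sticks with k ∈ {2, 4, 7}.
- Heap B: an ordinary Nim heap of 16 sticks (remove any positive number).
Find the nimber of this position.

16

For heap A, compute g(0), g(1), … with moves {2, 4, 7}:
g(0) = mex{} = 0
g(1) = mex{} = 0
g(2) = mex{0} = 1
g(3) = mex{0} = 1
g(4) = mex{0,1} = 2
g(5) = mex{0,1} = 2
g(6) = mex{1,2} = 0
g(7) = mex{0,1,2} = 3
g(8) = mex{0,2} = 1
g(9) = mex{1,2,3} = 0
So g(9) = 0.
Heap B is a plain Nim heap of size 16, so its Grundy value is 16.
By the Sprague-Grundy theorem, the Grundy value of a sum of independent games is the XOR of the component values.
Combined value = 0 ⊕ 16 = 16.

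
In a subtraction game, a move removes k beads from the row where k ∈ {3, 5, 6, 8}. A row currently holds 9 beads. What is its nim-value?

3

Grundy values for subtraction set {3, 5, 6, 8}:
k:     0  1  2  3  4  5  6  7  8  9
g(k):  0  0  0  1  1  1  2  2  2  3
So g(9) = 3.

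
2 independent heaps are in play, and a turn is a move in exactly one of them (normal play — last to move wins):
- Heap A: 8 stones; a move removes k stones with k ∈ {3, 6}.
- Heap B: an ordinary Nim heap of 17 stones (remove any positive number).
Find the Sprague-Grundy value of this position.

19

Grundy values for heap A (subtraction set {3, 6}):
g(0) = mex{} = 0
g(1) = mex{} = 0
g(2) = mex{} = 0
g(3) = mex{0} = 1
g(4) = mex{0} = 1
g(5) = mex{0} = 1
g(6) = mex{0,1} = 2
g(7) = mex{0,1} = 2
g(8) = mex{0,1} = 2
So g(8) = 2.
Heap B is a plain Nim heap of size 17, so its Grundy value is 17.
By the Sprague-Grundy theorem, the Grundy value of a sum of independent games is the XOR of the component values.
Combined value = 2 ⊕ 17 = 19.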